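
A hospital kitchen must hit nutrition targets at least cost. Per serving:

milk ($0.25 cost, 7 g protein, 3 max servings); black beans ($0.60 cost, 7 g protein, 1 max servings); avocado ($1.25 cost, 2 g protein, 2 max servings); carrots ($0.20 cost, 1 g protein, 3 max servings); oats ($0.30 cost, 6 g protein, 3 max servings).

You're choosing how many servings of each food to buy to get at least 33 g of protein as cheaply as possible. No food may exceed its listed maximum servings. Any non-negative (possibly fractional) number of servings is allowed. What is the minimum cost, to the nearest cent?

Cost per g of protein: milk $0.0357, oats $0.0500, black beans $0.0857, carrots $0.2000, avocado $0.6250.
Take 3 servings of milk: +21.0 g protein for $0.75 (total $0.75, still need 12.0 g).
Take 2 servings of oats: +12.0 g protein for $0.60 (total $1.35, still need 0.0 g).
Filling from the cheapest source first is optimal under one linear minimum: $1.35.

$1.35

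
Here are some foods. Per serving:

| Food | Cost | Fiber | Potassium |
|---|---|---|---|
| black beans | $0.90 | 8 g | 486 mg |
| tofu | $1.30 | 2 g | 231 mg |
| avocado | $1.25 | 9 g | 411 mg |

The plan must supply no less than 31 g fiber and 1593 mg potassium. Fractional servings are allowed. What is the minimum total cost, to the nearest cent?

$3.49

The cheapest plan sits at a corner of the feasible region — with two constraints it uses at most two foods.
black beans only: max(31/8, 1593/486) = 3.875 servings → $3.49.
tofu only: max(31/2, 1593/231) = 15.5 servings → $20.15.
avocado only: max(31/9, 1593/411) = 3.876 servings → $4.84.
black beans + tofu: intersection lies outside the first quadrant.
black beans + avocado with both tight: 1.47 servings and 2.138 servings → $4.00.
tofu + avocado with both tight: 1.27 servings and 3.162 servings → $5.60.
Cheapest feasible corner: $3.49.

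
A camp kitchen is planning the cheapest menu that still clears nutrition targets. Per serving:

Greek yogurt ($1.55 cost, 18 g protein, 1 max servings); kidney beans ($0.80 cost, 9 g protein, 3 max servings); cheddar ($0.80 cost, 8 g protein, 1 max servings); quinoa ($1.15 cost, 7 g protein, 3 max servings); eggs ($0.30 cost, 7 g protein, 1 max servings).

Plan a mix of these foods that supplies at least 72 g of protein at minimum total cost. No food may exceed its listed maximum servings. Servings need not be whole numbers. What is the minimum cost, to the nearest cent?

$7.02

Cost per g of protein: eggs $0.0429, Greek yogurt $0.0861, kidney beans $0.0889, cheddar $0.1000, quinoa $0.1643.
Take 1 serving of eggs: +7.0 g protein for $0.30 (total $0.30, still need 65.0 g).
Take 1 serving of Greek yogurt: +18.0 g protein for $1.55 (total $1.85, still need 47.0 g).
Take 3 servings of kidney beans: +27.0 g protein for $2.40 (total $4.25, still need 20.0 g).
Take 1 serving of cheddar: +8.0 g protein for $0.80 (total $5.05, still need 12.0 g).
Take 1.714 servings of quinoa: +12.0 g protein for $1.97 (total $7.02, still need 0.0 g).
Filling from the cheapest source first is optimal under one linear minimum: $7.02.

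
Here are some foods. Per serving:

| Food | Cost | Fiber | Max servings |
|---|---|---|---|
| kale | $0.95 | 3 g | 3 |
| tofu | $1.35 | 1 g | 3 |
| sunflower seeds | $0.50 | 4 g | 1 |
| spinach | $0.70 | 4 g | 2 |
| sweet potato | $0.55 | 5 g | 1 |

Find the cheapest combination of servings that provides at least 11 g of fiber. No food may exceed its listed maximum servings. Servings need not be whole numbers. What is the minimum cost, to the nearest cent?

Cost per g of fiber: sweet potato $0.1100, sunflower seeds $0.1250, spinach $0.1750, kale $0.3167, tofu $1.3500.
Take 1 serving of sweet potato: +5.0 g fiber for $0.55 (total $0.55, still need 6.0 g).
Take 1 serving of sunflower seeds: +4.0 g fiber for $0.50 (total $1.05, still need 2.0 g).
Take 0.5 servings of spinach: +2.0 g fiber for $0.35 (total $1.40, still need 0.0 g).
Greedy by cheapest-per-g is optimal for a single linear constraint, so the minimum cost is $1.40.

$1.40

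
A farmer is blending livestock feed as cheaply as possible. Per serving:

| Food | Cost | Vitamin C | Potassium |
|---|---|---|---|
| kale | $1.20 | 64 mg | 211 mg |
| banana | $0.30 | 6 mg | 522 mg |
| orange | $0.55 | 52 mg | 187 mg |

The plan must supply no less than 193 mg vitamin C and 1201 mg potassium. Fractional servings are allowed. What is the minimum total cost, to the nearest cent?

A basic optimal solution has at most two foods positive. Try each food alone and each pair with both targets met exactly.
kale only: max(193/64, 1201/211) = 5.692 servings → $6.83.
banana only: max(193/6, 1201/522) = 32.17 servings → $9.65.
orange only: max(193/52, 1201/187) = 6.422 servings → $3.53.
kale + banana with both tight: 2.91 servings and 1.124 servings → $3.83.
kale + orange: the both-tight solution has a negative serving — not a feasible corner.
banana + orange with both tight: 1.013 servings and 3.595 servings → $2.28.
So the least-cost plan costs $2.28.

$2.28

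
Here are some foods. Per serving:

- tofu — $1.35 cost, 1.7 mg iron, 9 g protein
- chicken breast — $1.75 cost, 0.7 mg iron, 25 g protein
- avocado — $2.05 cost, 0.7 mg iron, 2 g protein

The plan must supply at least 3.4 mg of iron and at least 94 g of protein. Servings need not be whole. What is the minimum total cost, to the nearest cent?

$6.96

Minimising a linear cost over {iron ≥ 3.4, protein ≥ 94, servings ≥ 0} — the optimum is at a vertex, using one or two foods.
tofu only: max(3.4/1.7, 94/9) = 10.44 servings → $14.10.
chicken breast only: max(3.4/0.7, 94/25) = 4.857 servings → $8.50.
avocado only: max(3.4/0.7, 94/2) = 47 servings → $96.35.
tofu + chicken breast with both tight: 0.5304 servings and 3.569 servings → $6.96.
tofu + avocado with both targets exact would need a negative amount; discard.
chicken breast + avocado with both tight: 3.665 servings and 1.193 servings → $8.86.
The minimum over all feasible corners is $6.96.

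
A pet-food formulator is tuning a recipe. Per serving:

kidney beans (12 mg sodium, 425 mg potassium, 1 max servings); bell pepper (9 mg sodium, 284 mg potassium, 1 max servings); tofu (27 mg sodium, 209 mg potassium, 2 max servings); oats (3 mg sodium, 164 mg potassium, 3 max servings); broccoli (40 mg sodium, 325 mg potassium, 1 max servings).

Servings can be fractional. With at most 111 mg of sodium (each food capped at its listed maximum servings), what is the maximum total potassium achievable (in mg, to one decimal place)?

1843.4 mg

Potassium per mg sodium: oats 54.67, kidney beans 35.42, bell pepper 31.56, broccoli 8.125, tofu 7.741.
Take 3 servings of oats: uses 9 mg sodium, +492.0 mg potassium (running total 492.0 mg).
Take 1 serving of kidney beans: uses 12 mg sodium, +425.0 mg potassium (running total 917.0 mg).
Take 1 serving of bell pepper: uses 9 mg sodium, +284.0 mg potassium (running total 1201.0 mg).
Take 1 serving of broccoli: uses 40 mg sodium, +325.0 mg potassium (running total 1526.0 mg).
Take 1.519 servings of tofu: uses 41 mg sodium, +317.4 mg potassium (running total 1843.4 mg).
Filling greedily by potassium-per-mg sodium is optimal for one linear limit, giving 1843.4 mg.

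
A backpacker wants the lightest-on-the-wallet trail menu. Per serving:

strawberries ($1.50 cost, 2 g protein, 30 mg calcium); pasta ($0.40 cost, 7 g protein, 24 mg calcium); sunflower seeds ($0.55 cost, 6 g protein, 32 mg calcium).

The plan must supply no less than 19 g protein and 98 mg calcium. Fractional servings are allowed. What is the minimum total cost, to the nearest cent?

A basic optimal solution has at most two foods positive. Try each food alone and each pair with both targets met exactly.
strawberries only: max(19/2, 98/30) = 9.5 servings → $14.25.
pasta only: max(19/7, 98/24) = 4.083 servings → $1.63.
sunflower seeds only: max(19/6, 98/32) = 3.167 servings → $1.74.
strawberries + pasta with both tight: 1.42 servings and 2.309 servings → $3.05.
strawberries + sunflower seeds: intersection lies outside the first quadrant.
pasta + sunflower seeds with both tight: 0.25 servings and 2.875 servings → $1.68.
So the least-cost plan costs $1.63.

$1.63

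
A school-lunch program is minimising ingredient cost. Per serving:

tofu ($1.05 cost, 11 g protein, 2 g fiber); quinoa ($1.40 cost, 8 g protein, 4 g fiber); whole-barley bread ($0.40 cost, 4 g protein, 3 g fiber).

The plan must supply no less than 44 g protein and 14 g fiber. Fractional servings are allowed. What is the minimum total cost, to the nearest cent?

$4.25

Minimising a linear cost over {protein ≥ 44, fiber ≥ 14, servings ≥ 0} — the optimum is at a vertex, using one or two foods.
tofu only: max(44/11, 14/2) = 7 servings → $7.35.
quinoa only: max(44/8, 14/4) = 5.5 servings → $7.70.
whole-barley bread only: max(44/4, 14/3) = 11 servings → $4.40.
tofu + quinoa with both tight: 2.286 servings and 2.357 servings → $5.70.
tofu + whole-barley bread with both tight: 3.04 servings and 2.64 servings → $4.25.
quinoa + whole-barley bread with both targets exact would need a negative amount; discard.
The minimum over all feasible corners is $4.25.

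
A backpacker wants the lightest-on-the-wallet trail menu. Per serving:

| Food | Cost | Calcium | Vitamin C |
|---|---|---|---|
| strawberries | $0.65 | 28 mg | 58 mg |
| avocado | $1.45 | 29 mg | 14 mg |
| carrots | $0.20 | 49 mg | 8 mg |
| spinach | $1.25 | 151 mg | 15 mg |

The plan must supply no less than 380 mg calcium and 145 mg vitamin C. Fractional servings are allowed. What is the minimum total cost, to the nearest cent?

$2.38

Compare the cost at each extreme point of the feasible region.
strawberries only: max(380/28, 145/58) = 13.57 servings → $8.82.
avocado only: max(380/29, 145/14) = 13.1 servings → $19.00.
carrots only: max(380/49, 145/8) = 18.12 servings → $3.62.
spinach only: max(380/151, 145/15) = 9.667 servings → $12.08.
strawberries + avocado: the both-tight solution has a negative serving — not a feasible corner.
strawberries + carrots with both tight: 1.553 servings and 6.868 servings → $2.38.
strawberries + spinach with both tight: 1.942 servings and 2.156 servings → $3.96.
avocado + carrots with both tight: 8.954 servings and 2.456 servings → $13.47.
avocado + spinach with both tight: 9.646 servings and 0.6641 servings → $14.82.
carrots + spinach with both targets exact would need a negative amount; discard.
Cheapest feasible corner: $2.38.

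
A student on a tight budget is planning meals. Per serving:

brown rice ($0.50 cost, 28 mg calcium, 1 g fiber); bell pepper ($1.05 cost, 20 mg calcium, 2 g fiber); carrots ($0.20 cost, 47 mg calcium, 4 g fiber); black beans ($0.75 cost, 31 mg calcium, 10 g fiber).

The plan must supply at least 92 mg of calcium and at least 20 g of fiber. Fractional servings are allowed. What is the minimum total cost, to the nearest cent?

brown rice only: max(92/28, 20/1) = 20 servings → $10.00.
bell pepper only: max(92/20, 20/2) = 10 servings → $10.50.
carrots only: max(92/47, 20/4) = 5 servings → $1.00.
black beans only: max(92/31, 20/10) = 2.968 servings → $2.23.
brown rice + bell pepper: intersection lies outside the first quadrant.
brown rice + carrots: the both-tight solution has a negative serving — not a feasible corner.
brown rice + black beans with both tight: 1.205 servings and 1.88 servings → $2.01.
bell pepper + carrots with both targets exact would need a negative amount; discard.
bell pepper + black beans with both tight: 2.174 servings and 1.565 servings → $3.46.
carrots + black beans with both tight: 0.8671 servings and 1.653 servings → $1.41.
The minimum over all feasible corners is $1.00.

$1.00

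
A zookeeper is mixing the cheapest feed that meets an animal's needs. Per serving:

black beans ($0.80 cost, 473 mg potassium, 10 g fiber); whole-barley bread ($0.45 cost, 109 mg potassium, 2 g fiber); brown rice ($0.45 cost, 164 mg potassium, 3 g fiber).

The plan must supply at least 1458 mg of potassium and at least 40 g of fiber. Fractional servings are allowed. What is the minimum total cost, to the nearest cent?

$3.20

This is a tiny linear program; its minimum lies at a vertex of the feasible set. List the vertices and price them.
black beans only: max(1458/473, 40/10) = 4 servings → $3.20.
whole-barley bread only: max(1458/109, 40/2) = 20 servings → $9.00.
brown rice only: max(1458/164, 40/3) = 13.33 servings → $6.00.
black beans + whole-barley bread: intersection lies outside the first quadrant.
black beans + brown rice: intersection lies outside the first quadrant.
whole-barley bread + brown rice: intersection lies outside the first quadrant.
So the least-cost plan costs $3.20.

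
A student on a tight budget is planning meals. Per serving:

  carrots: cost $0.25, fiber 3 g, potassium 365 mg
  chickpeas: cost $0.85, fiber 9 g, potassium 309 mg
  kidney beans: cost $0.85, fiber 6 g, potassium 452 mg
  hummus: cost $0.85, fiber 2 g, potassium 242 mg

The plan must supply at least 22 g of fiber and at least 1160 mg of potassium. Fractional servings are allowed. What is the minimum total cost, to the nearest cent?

$1.83

Check every corner: each single food scaled to meet both minima, and each pair solved so both constraints bind.
carrots only: max(22/3, 1160/365) = 7.333 servings → $1.83.
chickpeas only: max(22/9, 1160/309) = 3.754 servings → $3.19.
kidney beans only: max(22/6, 1160/452) = 3.667 servings → $3.12.
hummus only: max(22/2, 1160/242) = 11 servings → $9.35.
carrots + chickpeas with both tight: 1.545 servings and 1.93 servings → $2.03.
carrots + kidney beans: the both-tight solution has a negative serving — not a feasible corner.
carrots + hummus: intersection lies outside the first quadrant.
chickpeas + kidney beans with both tight: 1.348 servings and 1.645 servings → $2.54.
chickpeas + hummus with both tight: 1.926 servings and 2.335 servings → $3.62.
kidney beans + hummus with both targets exact would need a negative amount; discard.
The minimum over all feasible corners is $1.83.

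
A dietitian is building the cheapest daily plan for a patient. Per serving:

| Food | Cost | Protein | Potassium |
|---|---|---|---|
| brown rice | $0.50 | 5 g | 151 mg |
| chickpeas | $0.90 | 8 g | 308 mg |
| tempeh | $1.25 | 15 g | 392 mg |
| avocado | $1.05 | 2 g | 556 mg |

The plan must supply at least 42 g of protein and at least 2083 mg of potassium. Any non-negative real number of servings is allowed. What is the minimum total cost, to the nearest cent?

The cheapest plan sits at a corner of the feasible region — with two constraints it uses at most two foods.
brown rice only: max(42/5, 2083/151) = 13.79 servings → $6.90.
chickpeas only: max(42/8, 2083/308) = 6.763 servings → $6.09.
tempeh only: max(42/15, 2083/392) = 5.314 servings → $6.64.
avocado only: max(42/2, 2083/556) = 21 servings → $22.05.
brown rice + chickpeas: the both-tight solution has a negative serving — not a feasible corner.
brown rice + tempeh: intersection lies outside the first quadrant.
brown rice + avocado with both tight: 7.743 servings and 1.644 servings → $5.60.
chickpeas + tempeh: the both-tight solution has a negative serving — not a feasible corner.
chickpeas + avocado with both tight: 5.007 servings and 0.9729 servings → $5.53.
tempeh + avocado with both tight: 2.539 servings and 1.956 servings → $5.23.
The minimum over all feasible corners is $5.23.

$5.23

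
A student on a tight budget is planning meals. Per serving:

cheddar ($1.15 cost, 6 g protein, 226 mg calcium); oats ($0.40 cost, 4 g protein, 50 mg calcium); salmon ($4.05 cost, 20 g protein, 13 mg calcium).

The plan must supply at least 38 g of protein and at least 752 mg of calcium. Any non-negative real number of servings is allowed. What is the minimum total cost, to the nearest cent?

The cheapest plan sits at a corner of the feasible region — with two constraints it uses at most two foods.
cheddar only: max(38/6, 752/226) = 6.333 servings → $7.28.
oats only: max(38/4, 752/50) = 15.04 servings → $6.02.
salmon only: max(38/20, 752/13) = 57.85 servings → $234.28.
cheddar + oats with both tight: 1.834 servings and 6.748 servings → $4.81.
cheddar + salmon with both tight: 3.275 servings and 0.9176 servings → $7.48.
oats + salmon with both targets exact would need a negative amount; discard.
Cheapest feasible corner: $4.81.

$4.81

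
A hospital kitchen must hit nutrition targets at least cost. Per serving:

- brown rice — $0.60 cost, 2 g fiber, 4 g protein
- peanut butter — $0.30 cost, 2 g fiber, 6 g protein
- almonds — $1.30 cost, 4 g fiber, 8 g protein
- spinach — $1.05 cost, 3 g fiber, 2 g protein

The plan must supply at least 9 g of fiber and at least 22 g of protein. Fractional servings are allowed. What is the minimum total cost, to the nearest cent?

brown rice only: max(9/2, 22/4) = 5.5 servings → $3.30.
peanut butter only: max(9/2, 22/6) = 4.5 servings → $1.35.
almonds only: max(9/4, 22/8) = 2.75 servings → $3.58.
spinach only: max(9/3, 22/2) = 11 servings → $11.55.
brown rice + peanut butter with both tight: 2.5 servings and 2 servings → $2.10.
brown rice + almonds (both tight): parallel constraints — no distinct corner.
brown rice + spinach: intersection lies outside the first quadrant.
peanut butter + almonds with both tight: 2 servings and 1.25 servings → $2.23.
peanut butter + spinach with both tight: 3.429 servings and 0.7143 servings → $1.78.
almonds + spinach: intersection lies outside the first quadrant.
The minimum over all feasible corners is $1.35.

$1.35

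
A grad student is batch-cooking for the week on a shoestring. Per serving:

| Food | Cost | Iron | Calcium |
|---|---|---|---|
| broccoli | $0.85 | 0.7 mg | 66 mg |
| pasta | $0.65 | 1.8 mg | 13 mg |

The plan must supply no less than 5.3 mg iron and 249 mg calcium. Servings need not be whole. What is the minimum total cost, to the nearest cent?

$3.98

Check every corner: each single food scaled to meet both minima, and each pair solved so both constraints bind.
broccoli only: max(5.3/0.7, 249/66) = 7.571 servings → $6.44.
pasta only: max(5.3/1.8, 249/13) = 19.15 servings → $12.45.
broccoli + pasta with both tight: 3.458 servings and 1.6 servings → $3.98.
Cheapest feasible corner: $3.98.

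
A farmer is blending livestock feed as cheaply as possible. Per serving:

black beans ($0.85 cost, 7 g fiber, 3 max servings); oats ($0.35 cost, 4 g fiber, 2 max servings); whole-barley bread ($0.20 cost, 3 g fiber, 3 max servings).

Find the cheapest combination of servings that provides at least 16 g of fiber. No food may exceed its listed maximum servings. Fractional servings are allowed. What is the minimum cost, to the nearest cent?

$1.21

Cost per g of fiber: whole-barley bread $0.0667, oats $0.0875, black beans $0.1214.
Take 3 servings of whole-barley bread: +9.0 g fiber for $0.60 (total $0.60, still need 7.0 g).
Take 1.75 servings of oats: +7.0 g fiber for $0.61 (total $1.21, still need 0.0 g).
Filling from the cheapest source first is optimal under one linear minimum: $1.21.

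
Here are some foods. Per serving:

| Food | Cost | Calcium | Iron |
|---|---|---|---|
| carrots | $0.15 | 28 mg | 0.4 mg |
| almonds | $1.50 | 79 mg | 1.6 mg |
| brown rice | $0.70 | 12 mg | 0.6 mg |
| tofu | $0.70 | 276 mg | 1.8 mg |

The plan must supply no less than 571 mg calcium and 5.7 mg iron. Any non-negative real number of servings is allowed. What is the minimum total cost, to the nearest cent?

$2.17

This is a tiny linear program; its minimum lies at a vertex of the feasible set. List the vertices and price them.
carrots only: max(571/28, 5.7/0.4) = 20.39 servings → $3.06.
almonds only: max(571/79, 5.7/1.6) = 7.228 servings → $10.84.
brown rice only: max(571/12, 5.7/0.6) = 47.58 servings → $33.31.
tofu only: max(571/276, 5.7/1.8) = 3.167 servings → $2.22.
carrots + almonds: intersection lies outside the first quadrant.
carrots + brown rice: intersection lies outside the first quadrant.
carrots + tofu with both tight: 9.09 servings and 1.147 servings → $2.17.
almonds + brown rice with both targets exact would need a negative amount; discard.
almonds + tofu with both tight: 1.822 servings and 1.547 servings → $3.82.
brown rice + tofu with both tight: 3.788 servings and 1.904 servings → $3.98.
So the least-cost plan costs $2.17.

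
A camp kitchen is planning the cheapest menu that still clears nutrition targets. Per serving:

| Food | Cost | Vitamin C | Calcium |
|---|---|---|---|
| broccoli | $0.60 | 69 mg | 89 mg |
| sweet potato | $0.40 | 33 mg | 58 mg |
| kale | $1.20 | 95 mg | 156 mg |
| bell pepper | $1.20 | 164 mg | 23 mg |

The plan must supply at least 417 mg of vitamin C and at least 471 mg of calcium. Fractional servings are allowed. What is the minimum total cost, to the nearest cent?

$3.55

broccoli only: max(417/69, 471/89) = 6.043 servings → $3.63.
sweet potato only: max(417/33, 471/58) = 12.64 servings → $5.05.
kale only: max(417/95, 471/156) = 4.389 servings → $5.27.
bell pepper only: max(417/164, 471/23) = 20.48 servings → $24.57.
broccoli + sweet potato: the both-tight solution has a negative serving — not a feasible corner.
broccoli + kale: intersection lies outside the first quadrant.
broccoli + bell pepper with both tight: 5.2 servings and 0.3547 servings → $3.55.
sweet potato + kale: the both-tight solution has a negative serving — not a feasible corner.
sweet potato + bell pepper with both tight: 7.729 servings and 0.9874 servings → $4.28.
kale + bell pepper with both tight: 2.891 servings and 0.8679 servings → $4.51.
Cheapest feasible corner: $3.55.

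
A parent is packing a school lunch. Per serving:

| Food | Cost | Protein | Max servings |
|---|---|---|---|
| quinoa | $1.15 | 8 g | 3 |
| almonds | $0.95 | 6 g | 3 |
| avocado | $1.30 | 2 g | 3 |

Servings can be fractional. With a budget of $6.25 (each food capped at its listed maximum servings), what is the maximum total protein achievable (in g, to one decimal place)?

41.7 g

Protein per dollar: quinoa 6.957, almonds 6.316, avocado 1.538.
Take 3 servings of quinoa: spends $3.45, +24.0 g protein (running total 24.0 g).
Take 2.947 servings of almonds: spends $2.80, +17.7 g protein (running total 41.7 g).
Greedy by best ratio exhausts the cost allowance optimally: 41.7 g.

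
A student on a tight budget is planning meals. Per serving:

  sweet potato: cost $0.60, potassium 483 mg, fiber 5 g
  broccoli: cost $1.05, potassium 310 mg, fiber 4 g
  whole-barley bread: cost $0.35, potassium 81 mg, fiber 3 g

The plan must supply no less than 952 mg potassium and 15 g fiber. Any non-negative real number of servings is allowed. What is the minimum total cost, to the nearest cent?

sweet potato only: max(952/483, 15/5) = 3 servings → $1.80.
broccoli only: max(952/310, 15/4) = 3.75 servings → $3.94.
whole-barley bread only: max(952/81, 15/3) = 11.75 servings → $4.11.
sweet potato + broccoli with both targets exact would need a negative amount; discard.
sweet potato + whole-barley bread with both tight: 1.572 servings and 2.38 servings → $1.78.
broccoli + whole-barley bread with both tight: 2.708 servings and 1.389 servings → $3.33.
So the least-cost plan costs $1.78.

$1.78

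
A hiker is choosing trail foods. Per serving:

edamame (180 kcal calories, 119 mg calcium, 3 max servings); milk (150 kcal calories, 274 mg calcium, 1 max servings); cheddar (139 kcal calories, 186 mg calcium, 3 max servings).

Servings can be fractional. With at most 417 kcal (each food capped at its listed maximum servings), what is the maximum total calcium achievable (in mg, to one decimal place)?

Calcium per kcal: milk 1.827, cheddar 1.338, edamame 0.6611.
Take 1 serving of milk: uses 150 kcal, +274.0 mg calcium (running total 274.0 mg).
Take 1.921 servings of cheddar: uses 267 kcal, +357.3 mg calcium (running total 631.3 mg).
Greedy by best ratio exhausts the calories allowance optimally: 631.3 mg.

631.3 mg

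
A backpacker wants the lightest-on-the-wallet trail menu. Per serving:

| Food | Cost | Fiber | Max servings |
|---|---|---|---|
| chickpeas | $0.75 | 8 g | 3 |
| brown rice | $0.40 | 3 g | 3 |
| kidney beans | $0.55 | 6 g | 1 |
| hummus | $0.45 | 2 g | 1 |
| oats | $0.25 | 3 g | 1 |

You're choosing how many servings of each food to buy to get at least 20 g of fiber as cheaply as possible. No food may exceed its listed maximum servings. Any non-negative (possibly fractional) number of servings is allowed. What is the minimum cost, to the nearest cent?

Cost per g of fiber: oats $0.0833, kidney beans $0.0917, chickpeas $0.0938, brown rice $0.1333, hummus $0.2250.
Take 1 serving of oats: +3.0 g fiber for $0.25 (total $0.25, still need 17.0 g).
Take 1 serving of kidney beans: +6.0 g fiber for $0.55 (total $0.80, still need 11.0 g).
Take 1.375 servings of chickpeas: +11.0 g fiber for $1.03 (total $1.83, still need 0.0 g).
Greedy by cheapest-per-g is optimal for a single linear constraint, so the minimum cost is $1.83.

$1.83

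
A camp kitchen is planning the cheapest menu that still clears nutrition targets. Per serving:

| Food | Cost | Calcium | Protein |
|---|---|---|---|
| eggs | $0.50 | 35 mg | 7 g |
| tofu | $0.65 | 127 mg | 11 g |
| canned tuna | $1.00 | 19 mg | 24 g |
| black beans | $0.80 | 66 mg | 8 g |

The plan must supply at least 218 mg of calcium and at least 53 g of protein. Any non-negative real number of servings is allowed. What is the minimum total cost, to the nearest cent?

$2.49

Check every corner: each single food scaled to meet both minima, and each pair solved so both constraints bind.
eggs only: max(218/35, 53/7) = 7.571 servings → $3.79.
tofu only: max(218/127, 53/11) = 4.818 servings → $3.13.
canned tuna only: max(218/19, 53/24) = 11.47 servings → $11.47.
black beans only: max(218/66, 53/8) = 6.625 servings → $5.30.
eggs + tofu with both targets exact would need a negative amount; discard.
eggs + canned tuna with both tight: 5.976 servings and 0.4653 servings → $3.45.
eggs + black beans with both targets exact would need a negative amount; discard.
tofu + canned tuna with both tight: 1.488 servings and 1.526 servings → $2.49.
tofu + black beans: the both-tight solution has a negative serving — not a feasible corner.
canned tuna + black beans with both tight: 1.225 servings and 2.95 servings → $3.59.
Cheapest feasible corner: $2.49.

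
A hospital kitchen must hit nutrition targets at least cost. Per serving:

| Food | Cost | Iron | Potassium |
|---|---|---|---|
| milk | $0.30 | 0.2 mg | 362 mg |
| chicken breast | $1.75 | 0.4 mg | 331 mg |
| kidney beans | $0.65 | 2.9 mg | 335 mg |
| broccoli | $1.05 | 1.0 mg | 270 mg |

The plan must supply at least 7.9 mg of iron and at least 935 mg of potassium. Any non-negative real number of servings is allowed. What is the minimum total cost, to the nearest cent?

The cheapest plan sits at a corner of the feasible region — with two constraints it uses at most two foods.
milk only: max(7.9/0.2, 935/362) = 39.5 servings → $11.85.
chicken breast only: max(7.9/0.4, 935/331) = 19.75 servings → $34.56.
kidney beans only: max(7.9/2.9, 935/335) = 2.791 servings → $1.81.
broccoli only: max(7.9/1.0, 935/270) = 7.9 servings → $8.29.
milk + chicken breast: intersection lies outside the first quadrant.
milk + kidney beans with both tight: 0.06614 servings and 2.72 servings → $1.79.
milk + broccoli: the both-tight solution has a negative serving — not a feasible corner.
chicken breast + kidney beans with both tight: 0.0787 servings and 2.713 servings → $1.90.
chicken breast + broccoli: the both-tight solution has a negative serving — not a feasible corner.
kidney beans + broccoli with both tight: 2.674 servings and 0.1451 servings → $1.89.
The minimum over all feasible corners is $1.79.

$1.79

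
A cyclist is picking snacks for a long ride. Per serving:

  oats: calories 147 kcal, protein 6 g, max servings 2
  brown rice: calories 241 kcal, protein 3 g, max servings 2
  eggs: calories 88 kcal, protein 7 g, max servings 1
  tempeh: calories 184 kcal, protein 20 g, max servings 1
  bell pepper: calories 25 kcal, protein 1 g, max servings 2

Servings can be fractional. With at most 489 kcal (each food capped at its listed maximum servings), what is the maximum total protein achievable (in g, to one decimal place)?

35.9 g

Protein per kcal: tempeh 0.1087, eggs 0.07955, oats 0.04082, bell pepper 0.04, brown rice 0.01245.
Take 1 serving of tempeh: uses 184 kcal, +20.0 g protein (running total 20.0 g).
Take 1 serving of eggs: uses 88 kcal, +7.0 g protein (running total 27.0 g).
Take 1.476 servings of oats: uses 217 kcal, +8.9 g protein (running total 35.9 g).
Greedy by best ratio exhausts the calories allowance optimally: 35.9 g.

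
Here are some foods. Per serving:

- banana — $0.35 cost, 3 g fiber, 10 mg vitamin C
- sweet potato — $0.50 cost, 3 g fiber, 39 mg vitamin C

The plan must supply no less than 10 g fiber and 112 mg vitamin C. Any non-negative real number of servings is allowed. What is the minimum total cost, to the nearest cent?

$1.57

Minimising a linear cost over {fiber ≥ 10, vitamin C ≥ 112, servings ≥ 0} — the optimum is at a vertex, using one or two foods.
banana only: max(10/3, 112/10) = 11.2 servings → $3.92.
sweet potato only: max(10/3, 112/39) = 3.333 servings → $1.67.
banana + sweet potato with both tight: 0.6207 servings and 2.713 servings → $1.57.
Cheapest feasible corner: $1.57.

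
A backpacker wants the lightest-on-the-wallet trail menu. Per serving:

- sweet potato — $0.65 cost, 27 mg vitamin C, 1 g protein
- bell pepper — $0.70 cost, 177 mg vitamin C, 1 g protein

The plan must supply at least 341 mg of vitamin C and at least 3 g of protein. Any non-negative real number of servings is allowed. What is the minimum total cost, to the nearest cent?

$2.04

Compare the cost at each extreme point of the feasible region.
sweet potato only: max(341/27, 3/1) = 12.63 servings → $8.21.
bell pepper only: max(341/177, 3/1) = 3 servings → $2.10.
sweet potato + bell pepper with both tight: 1.267 servings and 1.733 servings → $2.04.
So the least-cost plan costs $2.04.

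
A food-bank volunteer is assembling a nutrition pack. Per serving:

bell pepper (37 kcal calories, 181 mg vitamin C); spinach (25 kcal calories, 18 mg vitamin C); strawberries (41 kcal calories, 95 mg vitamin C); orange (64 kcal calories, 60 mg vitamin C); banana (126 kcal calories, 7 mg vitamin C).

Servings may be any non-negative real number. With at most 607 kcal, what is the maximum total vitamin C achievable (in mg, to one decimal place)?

2969.4 mg

Vitamin C per kcal: bell pepper 4.892, strawberries 2.317, orange 0.9375, spinach 0.72, banana 0.05556.
With no serving limits, spend the whole calories allowance on bell pepper: 607 kcal / 37 kcal × 181 mg = 2969.4 mg.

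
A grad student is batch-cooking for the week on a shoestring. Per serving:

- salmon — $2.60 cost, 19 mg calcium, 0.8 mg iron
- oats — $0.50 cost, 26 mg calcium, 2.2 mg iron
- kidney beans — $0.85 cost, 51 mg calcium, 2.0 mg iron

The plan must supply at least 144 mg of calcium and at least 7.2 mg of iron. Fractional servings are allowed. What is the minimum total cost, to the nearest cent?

$2.49

A basic optimal solution has at most two foods positive. Try each food alone and each pair with both targets met exactly.
salmon only: max(144/19, 7.2/0.8) = 9 servings → $23.40.
oats only: max(144/26, 7.2/2.2) = 5.538 servings → $2.77.
kidney beans only: max(144/51, 7.2/2.0) = 3.6 servings → $3.06.
salmon + oats with both tight: 6.171 servings and 1.029 servings → $16.56.
salmon + kidney beans: intersection lies outside the first quadrant.
oats + kidney beans with both tight: 1.316 servings and 2.153 servings → $2.49.
Cheapest feasible corner: $2.49.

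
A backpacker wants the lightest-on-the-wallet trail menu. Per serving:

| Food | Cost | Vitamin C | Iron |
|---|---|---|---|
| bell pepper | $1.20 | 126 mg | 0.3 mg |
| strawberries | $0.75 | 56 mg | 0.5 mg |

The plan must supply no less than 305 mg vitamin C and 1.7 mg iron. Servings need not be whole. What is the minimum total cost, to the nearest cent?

$3.48

Minimising a linear cost over {vitamin C ≥ 305, iron ≥ 1.7, servings ≥ 0} — the optimum is at a vertex, using one or two foods.
bell pepper only: max(305/126, 1.7/0.3) = 5.667 servings → $6.80.
strawberries only: max(305/56, 1.7/0.5) = 5.446 servings → $4.08.
bell pepper + strawberries with both tight: 1.24 servings and 2.656 servings → $3.48.
The minimum over all feasible corners is $3.48.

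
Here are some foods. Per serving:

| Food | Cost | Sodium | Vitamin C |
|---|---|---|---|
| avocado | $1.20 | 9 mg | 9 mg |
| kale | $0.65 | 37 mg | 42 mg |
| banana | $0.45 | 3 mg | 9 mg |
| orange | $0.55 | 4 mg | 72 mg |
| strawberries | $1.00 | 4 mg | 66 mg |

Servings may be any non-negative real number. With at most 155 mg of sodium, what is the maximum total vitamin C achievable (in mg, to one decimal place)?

Vitamin C per mg sodium: orange 18, strawberries 16.5, banana 3, kale 1.135, avocado 1.
With no serving limits, spend the whole sodium allowance on orange: 155 mg / 4 mg × 72 mg = 2790.0 mg.

2790.0 mg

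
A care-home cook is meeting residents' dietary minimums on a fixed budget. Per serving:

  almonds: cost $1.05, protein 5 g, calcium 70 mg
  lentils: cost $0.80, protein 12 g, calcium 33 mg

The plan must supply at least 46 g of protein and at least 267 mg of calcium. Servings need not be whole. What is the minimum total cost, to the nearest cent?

$4.86

almonds only: max(46/5, 267/70) = 9.2 servings → $9.66.
lentils only: max(46/12, 267/33) = 8.091 servings → $6.47.
almonds + lentils with both tight: 2.498 servings and 2.793 servings → $4.86.
Cheapest feasible corner: $4.86.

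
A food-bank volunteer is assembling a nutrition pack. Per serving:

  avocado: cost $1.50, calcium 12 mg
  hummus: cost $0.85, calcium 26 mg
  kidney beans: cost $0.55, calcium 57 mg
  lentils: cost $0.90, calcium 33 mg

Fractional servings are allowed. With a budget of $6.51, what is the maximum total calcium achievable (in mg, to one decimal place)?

Calcium per dollar: kidney beans 103.6, lentils 36.67, hummus 30.59, avocado 8.
With no serving limits, spend the whole cost allowance on kidney beans: $6.51 / $0.55 × 57 mg = 674.7 mg.

674.7 mg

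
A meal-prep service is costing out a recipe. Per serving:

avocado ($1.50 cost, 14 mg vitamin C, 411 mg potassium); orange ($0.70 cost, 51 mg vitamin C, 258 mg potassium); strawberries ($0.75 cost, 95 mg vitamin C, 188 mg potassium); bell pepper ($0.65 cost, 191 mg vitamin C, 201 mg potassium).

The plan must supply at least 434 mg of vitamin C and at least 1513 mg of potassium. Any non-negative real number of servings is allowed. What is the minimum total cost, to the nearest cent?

At the optimum either one food covers both requirements or two foods hit both targets exactly; no other combination can be cheaper.
avocado only: max(434/14, 1513/411) = 31 servings → $46.50.
orange only: max(434/51, 1513/258) = 8.51 servings → $5.96.
strawberries only: max(434/95, 1513/188) = 8.048 servings → $6.04.
bell pepper only: max(434/191, 1513/201) = 7.527 servings → $4.89.
avocado + orange with both targets exact would need a negative amount; discard.
avocado + strawberries with both tight: 1.707 servings and 4.317 servings → $5.80.
avocado + bell pepper with both tight: 2.666 servings and 2.077 servings → $5.35.
orange + strawberries with both tight: 4.165 servings and 2.333 servings → $4.66.
orange + bell pepper with both tight: 5.169 servings and 0.8919 servings → $4.20.
strawberries + bell pepper: intersection lies outside the first quadrant.
Cheapest feasible corner: $4.20.

$4.20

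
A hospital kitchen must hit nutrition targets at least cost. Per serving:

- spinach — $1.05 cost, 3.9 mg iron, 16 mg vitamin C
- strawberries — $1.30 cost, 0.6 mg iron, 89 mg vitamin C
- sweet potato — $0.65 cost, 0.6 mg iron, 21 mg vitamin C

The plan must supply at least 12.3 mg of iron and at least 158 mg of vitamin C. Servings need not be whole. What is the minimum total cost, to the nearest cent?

The cheapest plan sits at a corner of the feasible region — with two constraints it uses at most two foods.
spinach only: max(12.3/3.9, 158/16) = 9.875 servings → $10.37.
strawberries only: max(12.3/0.6, 158/89) = 20.5 servings → $26.65.
sweet potato only: max(12.3/0.6, 158/21) = 20.5 servings → $13.32.
spinach + strawberries with both tight: 2.963 servings and 1.243 servings → $4.73.
spinach + sweet potato with both tight: 2.261 servings and 5.801 servings → $6.15.
strawberries + sweet potato: intersection lies outside the first quadrant.
The minimum over all feasible corners is $4.73.

$4.73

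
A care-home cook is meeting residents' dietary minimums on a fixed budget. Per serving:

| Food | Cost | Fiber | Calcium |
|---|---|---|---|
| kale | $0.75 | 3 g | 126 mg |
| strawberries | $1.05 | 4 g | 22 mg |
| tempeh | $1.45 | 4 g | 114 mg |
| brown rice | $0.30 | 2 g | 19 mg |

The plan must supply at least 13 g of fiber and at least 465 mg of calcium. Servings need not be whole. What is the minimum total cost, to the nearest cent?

$3.00

kale only: max(13/3, 465/126) = 4.333 servings → $3.25.
strawberries only: max(13/4, 465/22) = 21.14 servings → $22.19.
tempeh only: max(13/4, 465/114) = 4.079 servings → $5.91.
brown rice only: max(13/2, 465/19) = 24.47 servings → $7.34.
kale + strawberries with both tight: 3.594 servings and 0.5548 servings → $3.28.
kale + tempeh with both tight: 2.333 servings and 1.5 servings → $3.92.
kale + brown rice with both tight: 3.503 servings and 1.246 servings → $3.00.
strawberries + tempeh: the both-tight solution has a negative serving — not a feasible corner.
strawberries + brown rice: intersection lies outside the first quadrant.
tempeh + brown rice with both targets exact would need a negative amount; discard.
The minimum over all feasible corners is $3.00.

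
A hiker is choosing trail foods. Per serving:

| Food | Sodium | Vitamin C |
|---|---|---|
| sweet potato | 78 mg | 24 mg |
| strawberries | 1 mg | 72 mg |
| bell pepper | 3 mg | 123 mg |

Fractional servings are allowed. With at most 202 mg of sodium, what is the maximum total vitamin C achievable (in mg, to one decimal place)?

14544.0 mg

Vitamin C per mg sodium: strawberries 72, bell pepper 41, sweet potato 0.3077.
With no serving limits, spend the whole sodium allowance on strawberries: 202 mg / 1 mg × 72 mg = 14544.0 mg.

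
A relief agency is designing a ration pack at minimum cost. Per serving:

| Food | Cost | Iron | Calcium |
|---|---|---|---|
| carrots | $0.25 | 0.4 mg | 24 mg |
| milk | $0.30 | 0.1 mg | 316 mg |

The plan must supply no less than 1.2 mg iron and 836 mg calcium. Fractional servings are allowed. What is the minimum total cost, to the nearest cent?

$1.34

carrots only: max(1.2/0.4, 836/24) = 34.83 servings → $8.71.
milk only: max(1.2/0.1, 836/316) = 12 servings → $3.60.
carrots + milk with both tight: 2.384 servings and 2.465 servings → $1.34.
So the least-cost plan costs $1.34.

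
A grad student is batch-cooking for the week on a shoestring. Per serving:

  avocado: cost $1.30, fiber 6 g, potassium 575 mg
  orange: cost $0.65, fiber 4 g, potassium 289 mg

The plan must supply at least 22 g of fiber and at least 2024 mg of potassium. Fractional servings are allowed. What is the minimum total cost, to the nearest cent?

$4.55

The cheapest plan sits at a corner of the feasible region — with two constraints it uses at most two foods.
avocado only: max(22/6, 2024/575) = 3.667 servings → $4.77.
orange only: max(22/4, 2024/289) = 7.003 servings → $4.55.
avocado + orange with both tight: 3.071 servings and 0.894 servings → $4.57.
Cheapest feasible corner: $4.55.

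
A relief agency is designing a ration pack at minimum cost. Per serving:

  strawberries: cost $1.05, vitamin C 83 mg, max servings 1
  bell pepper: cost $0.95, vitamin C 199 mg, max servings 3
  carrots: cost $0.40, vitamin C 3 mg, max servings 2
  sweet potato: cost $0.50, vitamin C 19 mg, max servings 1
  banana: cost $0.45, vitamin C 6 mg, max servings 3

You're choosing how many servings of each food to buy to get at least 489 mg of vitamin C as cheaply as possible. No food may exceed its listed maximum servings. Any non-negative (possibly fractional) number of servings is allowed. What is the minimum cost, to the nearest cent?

$2.33

Cost per mg of vitamin C: bell pepper $0.0048, strawberries $0.0127, sweet potato $0.0263, banana $0.0750, carrots $0.1333.
Take 2.457 servings of bell pepper: +489.0 mg vitamin C for $2.33 (total $2.33, still need 0.0 mg).
Greedy by cheapest-per-mg is optimal for a single linear constraint, so the minimum cost is $2.33.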